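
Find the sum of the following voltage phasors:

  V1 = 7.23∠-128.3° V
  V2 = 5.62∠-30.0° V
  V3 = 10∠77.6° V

Step 1 — Convert each phasor to rectangular form:
  V1 = 7.23·(cos(-128.3°) + j·sin(-128.3°)) = -4.481 - j5.674 V
  V2 = 5.62·(cos(-30.0°) + j·sin(-30.0°)) = 4.867 - j2.81 V
  V3 = 10·(cos(77.6°) + j·sin(77.6°)) = 2.147 + j9.767 V
Step 2 — Sum components: V_total = 2.533 + j1.283 V.
Step 3 — Convert to polar: |V_total| = 2.84 V, ∠V_total = 26.9°.

V_total = 2.84∠26.9° V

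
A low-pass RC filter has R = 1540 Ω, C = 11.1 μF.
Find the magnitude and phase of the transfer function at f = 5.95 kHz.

Step 1 — Angular frequency: ω = 2π·5950 = 3.738e+04 rad/s.
Step 2 — Transfer function: H(jω) = 1/(1 + jωRC).
Step 3 — Denominator: 1 + jωRC = 1 + j·3.738e+04·1540·1.11e-05 = 1 + j639.1.
Step 4 — H = 2.449e-06 - j0.001565.
Step 5 — Magnitude: |H| = 0.001565 (-56.1 dB); phase: φ = -89.9°.

|H| = 0.001565 (-56.1 dB), φ = -89.9°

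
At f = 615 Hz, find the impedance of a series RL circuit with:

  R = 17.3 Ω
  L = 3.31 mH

Step 1 — Angular frequency: ω = 2π·f = 2π·615 = 3864 rad/s.
Step 2 — Component impedances:
  R: Z = R = 17.3 Ω
  L: Z = jωL = j·3864·0.00331 = 0 + j12.79 Ω
Step 3 — Series combination: Z_total = R + L = 17.3 + j12.79 Ω = 21.51∠36.5° Ω.

Z = 17.3 + j12.79 Ω = 21.51∠36.5° Ω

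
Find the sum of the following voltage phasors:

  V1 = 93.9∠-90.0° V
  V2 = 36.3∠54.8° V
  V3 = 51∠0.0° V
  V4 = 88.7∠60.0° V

Step 1 — Convert each phasor to rectangular form:
  V1 = 93.9·(cos(-90.0°) + j·sin(-90.0°)) = 0 - j93.9 V
  V2 = 36.3·(cos(54.8°) + j·sin(54.8°)) = 20.92 + j29.66 V
  V3 = 51·(cos(0.0°) + j·sin(0.0°)) = 51 V
  V4 = 88.7·(cos(60.0°) + j·sin(60.0°)) = 44.35 + j76.82 V
Step 2 — Sum components: V_total = 116.3 + j12.58 V.
Step 3 — Convert to polar: |V_total| = 117 V, ∠V_total = 6.2°.

V_total = 117∠6.2° V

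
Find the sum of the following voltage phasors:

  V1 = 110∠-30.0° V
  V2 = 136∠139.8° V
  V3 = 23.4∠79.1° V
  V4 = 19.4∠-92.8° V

Step 1 — Convert each phasor to rectangular form:
  V1 = 110·(cos(-30.0°) + j·sin(-30.0°)) = 95.26 - j55 V
  V2 = 136·(cos(139.8°) + j·sin(139.8°)) = -103.9 + j87.78 V
  V3 = 23.4·(cos(79.1°) + j·sin(79.1°)) = 4.425 + j22.98 V
  V4 = 19.4·(cos(-92.8°) + j·sin(-92.8°)) = -0.9477 - j19.38 V
Step 2 — Sum components: V_total = -5.136 + j36.38 V.
Step 3 — Convert to polar: |V_total| = 36.74 V, ∠V_total = 98.0°.

V_total = 36.74∠98.0° V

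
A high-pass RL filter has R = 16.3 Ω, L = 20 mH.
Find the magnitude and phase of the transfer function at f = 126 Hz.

Step 1 — Angular frequency: ω = 2π·126 = 791.7 rad/s.
Step 2 — Transfer function: H(jω) = jωL/(R + jωL).
Step 3 — Numerator jωL = j·15.83; denominator R + jωL = 16.3 + j15.83.
Step 4 — H = 0.4855 + j0.4998.
Step 5 — Magnitude: |H| = 0.6968 (-3.1 dB); phase: φ = 45.8°.

|H| = 0.6968 (-3.1 dB), φ = 45.8°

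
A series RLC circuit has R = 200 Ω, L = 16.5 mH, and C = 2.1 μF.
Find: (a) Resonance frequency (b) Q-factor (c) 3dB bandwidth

Step 1 — Resonance: ω₀ = 1/√(LC) = 1/√(0.0165·2.1e-06) = 5372 rad/s.
Step 2 — f₀ = ω₀/(2π) = 855 Hz.
Step 3 — Series Q: Q = ω₀L/R = 5372·0.0165/200 = 0.4432.
Step 4 — Bandwidth: Δω = ω₀/Q = 1.212e+04 rad/s; BW = Δω/(2π) = 1929 Hz.

(a) f₀ = 855 Hz  (b) Q = 0.4432  (c) BW = 1929 Hz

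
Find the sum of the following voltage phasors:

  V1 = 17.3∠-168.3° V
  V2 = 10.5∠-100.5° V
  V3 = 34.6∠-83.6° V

Step 1 — Convert each phasor to rectangular form:
  V1 = 17.3·(cos(-168.3°) + j·sin(-168.3°)) = -16.94 - j3.508 V
  V2 = 10.5·(cos(-100.5°) + j·sin(-100.5°)) = -1.913 - j10.32 V
  V3 = 34.6·(cos(-83.6°) + j·sin(-83.6°)) = 3.857 - j34.38 V
Step 2 — Sum components: V_total = -15 - j48.22 V.
Step 3 — Convert to polar: |V_total| = 50.5 V, ∠V_total = -107.3°.

V_total = 50.5∠-107.3° V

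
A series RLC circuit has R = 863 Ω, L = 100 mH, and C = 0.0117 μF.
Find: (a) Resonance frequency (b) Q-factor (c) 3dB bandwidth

Step 1 — Resonance: ω₀ = 1/√(LC) = 1/√(0.1·1.17e-08) = 2.924e+04 rad/s.
Step 2 — f₀ = ω₀/(2π) = 4653 Hz.
Step 3 — Series Q: Q = ω₀L/R = 2.924e+04·0.1/863 = 3.388.
Step 4 — Bandwidth: Δω = ω₀/Q = 8630 rad/s; BW = Δω/(2π) = 1374 Hz.

(a) f₀ = 4653 Hz  (b) Q = 3.388  (c) BW = 1374 Hz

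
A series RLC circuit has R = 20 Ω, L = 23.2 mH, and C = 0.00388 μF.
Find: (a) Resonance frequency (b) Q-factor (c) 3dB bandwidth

Step 1 — Resonance: ω₀ = 1/√(LC) = 1/√(0.0232·3.88e-09) = 1.054e+05 rad/s.
Step 2 — f₀ = ω₀/(2π) = 1.677e+04 Hz.
Step 3 — Series Q: Q = ω₀L/R = 1.054e+05·0.0232/20 = 122.3.
Step 4 — Bandwidth: Δω = ω₀/Q = 862.1 rad/s; BW = Δω/(2π) = 137.2 Hz.

(a) f₀ = 1.677e+04 Hz  (b) Q = 122.3  (c) BW = 137.2 Hz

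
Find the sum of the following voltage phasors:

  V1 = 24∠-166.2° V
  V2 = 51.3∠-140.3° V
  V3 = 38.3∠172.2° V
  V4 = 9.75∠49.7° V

Step 1 — Convert each phasor to rectangular form:
  V1 = 24·(cos(-166.2°) + j·sin(-166.2°)) = -23.31 - j5.725 V
  V2 = 51.3·(cos(-140.3°) + j·sin(-140.3°)) = -39.47 - j32.77 V
  V3 = 38.3·(cos(172.2°) + j·sin(172.2°)) = -37.95 + j5.198 V
  V4 = 9.75·(cos(49.7°) + j·sin(49.7°)) = 6.306 + j7.436 V
Step 2 — Sum components: V_total = -94.42 - j25.86 V.
Step 3 — Convert to polar: |V_total| = 97.89 V, ∠V_total = -164.7°.

V_total = 97.89∠-164.7° V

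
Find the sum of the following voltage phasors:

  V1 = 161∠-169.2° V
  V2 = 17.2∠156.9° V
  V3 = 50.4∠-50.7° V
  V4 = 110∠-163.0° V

Step 1 — Convert each phasor to rectangular form:
  V1 = 161·(cos(-169.2°) + j·sin(-169.2°)) = -158.1 - j30.17 V
  V2 = 17.2·(cos(156.9°) + j·sin(156.9°)) = -15.82 + j6.748 V
  V3 = 50.4·(cos(-50.7°) + j·sin(-50.7°)) = 31.92 - j39 V
  V4 = 110·(cos(-163.0°) + j·sin(-163.0°)) = -105.2 - j32.16 V
Step 2 — Sum components: V_total = -247.2 - j94.58 V.
Step 3 — Convert to polar: |V_total| = 264.7 V, ∠V_total = -159.1°.

V_total = 264.7∠-159.1° V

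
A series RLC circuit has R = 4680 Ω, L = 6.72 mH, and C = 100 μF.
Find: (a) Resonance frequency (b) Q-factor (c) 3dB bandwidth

Step 1 — Resonance: ω₀ = 1/√(LC) = 1/√(0.00672·0.0001) = 1220 rad/s.
Step 2 — f₀ = ω₀/(2π) = 194.1 Hz.
Step 3 — Series Q: Q = ω₀L/R = 1220·0.00672/4680 = 0.001752.
Step 4 — Bandwidth: Δω = ω₀/Q = 6.964e+05 rad/s; BW = Δω/(2π) = 1.108e+05 Hz.

(a) f₀ = 194.1 Hz  (b) Q = 0.001752  (c) BW = 1.108e+05 Hz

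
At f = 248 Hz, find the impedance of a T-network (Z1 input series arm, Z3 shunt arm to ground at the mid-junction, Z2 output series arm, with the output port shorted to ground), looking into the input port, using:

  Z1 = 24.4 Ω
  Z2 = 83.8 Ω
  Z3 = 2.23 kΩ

Step 1 — Angular frequency: ω = 2π·f = 2π·248 = 1558 rad/s.
Step 2 — Component impedances:
  Z1: Z = R = 24.4 Ω
  Z2: Z = R = 83.8 Ω
  Z3: Z = R = 2230 Ω
Step 3 — With the output port shorted to ground, the output series arm Z2 runs from the junction to ground; the shunt arm Z3 also runs from the junction to ground. They appear in parallel: Z3 || Z2 = 80.76 Ω.
Step 4 — Series with input arm Z1: Z_in = Z1 + (Z3 || Z2) = 105.2 Ω = 105.2∠0.0° Ω.

Z = 105.2 Ω = 105.2∠0.0° Ω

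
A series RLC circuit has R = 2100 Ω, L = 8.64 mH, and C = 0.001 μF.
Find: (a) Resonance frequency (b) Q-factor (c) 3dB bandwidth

Step 1 — Resonance condition Im(Z)=0 gives ω₀ = 1/√(LC).
Step 2 — ω₀ = 1/√(0.00864·1e-09) = 3.402e+05 rad/s.
Step 3 — f₀ = ω₀/(2π) = 5.415e+04 Hz.
Step 4 — Series Q: Q = ω₀L/R = 3.402e+05·0.00864/2100 = 1.4.
Step 5 — 3dB bandwidth: Δω = ω₀/Q = 2.431e+05 rad/s; BW = Δω/(2π) = 3.868e+04 Hz.

(a) f₀ = 5.415e+04 Hz  (b) Q = 1.4  (c) BW = 3.868e+04 Hz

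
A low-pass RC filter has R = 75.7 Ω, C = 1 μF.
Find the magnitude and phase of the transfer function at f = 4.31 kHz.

Step 1 — Angular frequency: ω = 2π·4310 = 2.708e+04 rad/s.
Step 2 — Transfer function: H(jω) = 1/(1 + jωRC).
Step 3 — Denominator: 1 + jωRC = 1 + j·2.708e+04·75.7·1e-06 = 1 + j2.05.
Step 4 — H = 0.1922 - j0.394.
Step 5 — Magnitude: |H| = 0.4384 (-7.2 dB); phase: φ = -64.0°.

|H| = 0.4384 (-7.2 dB), φ = -64.0°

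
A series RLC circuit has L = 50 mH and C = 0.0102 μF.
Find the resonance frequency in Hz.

Step 1 — Resonance condition Im(Z)=0 gives ω₀ = 1/√(LC).
Step 2 — ω₀ = 1/√(0.05·1.02e-08) = 4.428e+04 rad/s.
Step 3 — f₀ = ω₀/(2π) = 7047 Hz.

f₀ = 7047 Hz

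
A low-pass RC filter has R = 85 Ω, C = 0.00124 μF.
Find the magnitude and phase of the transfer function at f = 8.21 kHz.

Step 1 — Angular frequency: ω = 2π·8210 = 5.158e+04 rad/s.
Step 2 — Transfer function: H(jω) = 1/(1 + jωRC).
Step 3 — Denominator: 1 + jωRC = 1 + j·5.158e+04·85·1.24e-09 = 1 + j0.005437.
Step 4 — H = 1 - j0.005437.
Step 5 — Magnitude: |H| = 1 (-0.0 dB); phase: φ = -0.3°.

|H| = 1 (-0.0 dB), φ = -0.3°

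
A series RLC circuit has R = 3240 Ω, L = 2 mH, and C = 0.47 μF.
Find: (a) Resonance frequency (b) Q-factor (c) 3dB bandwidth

Step 1 — Resonance: ω₀ = 1/√(LC) = 1/√(0.002·4.7e-07) = 3.262e+04 rad/s.
Step 2 — f₀ = ω₀/(2π) = 5191 Hz.
Step 3 — Series Q: Q = ω₀L/R = 3.262e+04·0.002/3240 = 0.02013.
Step 4 — Bandwidth: Δω = ω₀/Q = 1.62e+06 rad/s; BW = Δω/(2π) = 2.578e+05 Hz.

(a) f₀ = 5191 Hz  (b) Q = 0.02013  (c) BW = 2.578e+05 Hz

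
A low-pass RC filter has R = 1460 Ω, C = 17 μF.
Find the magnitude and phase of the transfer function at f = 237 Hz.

Step 1 — Angular frequency: ω = 2π·237 = 1489 rad/s.
Step 2 — Transfer function: H(jω) = 1/(1 + jωRC).
Step 3 — Denominator: 1 + jωRC = 1 + j·1489·1460·1.7e-05 = 1 + j36.96.
Step 4 — H = 0.0007315 - j0.02704.
Step 5 — Magnitude: |H| = 0.02705 (-31.4 dB); phase: φ = -88.5°.

|H| = 0.02705 (-31.4 dB), φ = -88.5°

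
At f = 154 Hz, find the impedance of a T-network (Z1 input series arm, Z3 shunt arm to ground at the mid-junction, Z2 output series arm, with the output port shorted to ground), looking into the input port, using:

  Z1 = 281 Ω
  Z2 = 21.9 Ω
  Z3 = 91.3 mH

Step 1 — Angular frequency: ω = 2π·f = 2π·154 = 967.6 rad/s.
Step 2 — Component impedances:
  Z1: Z = R = 281 Ω
  Z2: Z = R = 21.9 Ω
  Z3: Z = jωL = j·967.6·0.0913 = 0 + j88.34 Ω
Step 3 — With the output port shorted to ground, the output series arm Z2 runs from the junction to ground; the shunt arm Z3 also runs from the junction to ground. They appear in parallel: Z3 || Z2 = 20.63 + j5.115 Ω.
Step 4 — Series with input arm Z1: Z_in = Z1 + (Z3 || Z2) = 301.6 + j5.115 Ω = 301.7∠1.0° Ω.

Z = 301.6 + j5.115 Ω = 301.7∠1.0° Ω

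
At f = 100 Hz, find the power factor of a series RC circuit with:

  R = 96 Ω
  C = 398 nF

Step 1 — Angular frequency: ω = 2π·f = 2π·100 = 628.3 rad/s.
Step 2 — Component impedances:
  R: Z = R = 96 Ω
  C: Z = 1/(jωC) = -j/(ω·C) = 0 - j3999 Ω
Step 3 — Series combination: Z_total = R + C = 96 - j3999 Ω = 4000∠-88.6° Ω.
Step 4 — Power factor: PF = cos(φ) = Re(Z)/|Z| = 96/4000 = 0.024.
Step 5 — Type: Im(Z) = -3999 ⇒ leading (phase φ = -88.6°).

PF = 0.024 (leading, φ = -88.6°)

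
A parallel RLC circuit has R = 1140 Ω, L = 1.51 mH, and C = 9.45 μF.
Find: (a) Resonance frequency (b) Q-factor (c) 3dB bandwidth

Step 1 — Resonance: ω₀ = 1/√(LC) = 1/√(0.00151·9.45e-06) = 8371 rad/s.
Step 2 — f₀ = ω₀/(2π) = 1332 Hz.
Step 3 — Parallel Q: Q = R/(ω₀L) = 1140/(8371·0.00151) = 90.18.
Step 4 — Bandwidth: Δω = ω₀/Q = 92.82 rad/s; BW = Δω/(2π) = 14.77 Hz.

(a) f₀ = 1332 Hz  (b) Q = 90.18  (c) BW = 14.77 Hz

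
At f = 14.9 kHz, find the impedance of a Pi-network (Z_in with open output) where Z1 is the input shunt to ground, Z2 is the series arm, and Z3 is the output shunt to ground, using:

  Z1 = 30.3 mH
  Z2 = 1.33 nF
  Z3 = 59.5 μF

Step 1 — Angular frequency: ω = 2π·f = 2π·1.49e+04 = 9.362e+04 rad/s.
Step 2 — Component impedances:
  Z1: Z = jωL = j·9.362e+04·0.0303 = 0 + j2837 Ω
  Z2: Z = 1/(jωC) = -j/(ω·C) = 0 - j8031 Ω
  Z3: Z = 1/(jωC) = -j/(ω·C) = 0 - j0.1795 Ω
Step 3 — With open output, the series arm Z2 and the output shunt Z3 appear in series to ground: Z2 + Z3 = 0 - j8031 Ω.
Step 4 — Parallel with input shunt Z1: Z_in = Z1 || (Z2 + Z3) = 0 + j4386 Ω = 4386∠90.0° Ω.

Z = 0 + j4386 Ω = 4386∠90.0° Ω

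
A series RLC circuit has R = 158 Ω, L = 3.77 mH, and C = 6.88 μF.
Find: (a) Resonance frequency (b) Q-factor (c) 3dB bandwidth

Step 1 — Resonance: ω₀ = 1/√(LC) = 1/√(0.00377·6.88e-06) = 6209 rad/s.
Step 2 — f₀ = ω₀/(2π) = 988.2 Hz.
Step 3 — Series Q: Q = ω₀L/R = 6209·0.00377/158 = 0.1482.
Step 4 — Bandwidth: Δω = ω₀/Q = 4.191e+04 rad/s; BW = Δω/(2π) = 6670 Hz.

(a) f₀ = 988.2 Hz  (b) Q = 0.1482  (c) BW = 6670 Hz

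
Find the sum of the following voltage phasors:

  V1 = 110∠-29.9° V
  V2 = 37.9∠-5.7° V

Step 1 — Convert each phasor to rectangular form:
  V1 = 110·(cos(-29.9°) + j·sin(-29.9°)) = 95.36 - j54.83 V
  V2 = 37.9·(cos(-5.7°) + j·sin(-5.7°)) = 37.71 - j3.764 V
Step 2 — Sum components: V_total = 133.1 - j58.6 V.
Step 3 — Convert to polar: |V_total| = 145.4 V, ∠V_total = -23.8°.

V_total = 145.4∠-23.8° V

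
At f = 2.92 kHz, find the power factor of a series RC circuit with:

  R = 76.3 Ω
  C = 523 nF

Step 1 — Angular frequency: ω = 2π·f = 2π·2920 = 1.835e+04 rad/s.
Step 2 — Component impedances:
  R: Z = R = 76.3 Ω
  C: Z = 1/(jωC) = -j/(ω·C) = 0 - j104.2 Ω
Step 3 — Series combination: Z_total = R + C = 76.3 - j104.2 Ω = 129.2∠-53.8° Ω.
Step 4 — Power factor: PF = cos(φ) = Re(Z)/|Z| = 76.3/129.16 = 0.5907.
Step 5 — Type: Im(Z) = -104.2 ⇒ leading (phase φ = -53.8°).

PF = 0.5907 (leading, φ = -53.8°)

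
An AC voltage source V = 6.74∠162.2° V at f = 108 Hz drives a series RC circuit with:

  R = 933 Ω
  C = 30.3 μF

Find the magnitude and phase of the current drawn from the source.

Step 1 — Angular frequency: ω = 2π·f = 2π·108 = 678.6 rad/s.
Step 2 — Component impedances:
  R: Z = R = 933 Ω
  C: Z = 1/(jωC) = -j/(ω·C) = 0 - j48.64 Ω
Step 3 — Series combination: Z_total = R + C = 933 - j48.64 Ω = 934.3∠-3.0° Ω.
Step 4 — Source phasor: V = 6.74∠162.2° V = -6.417 + j2.06 V.
Step 5 — Ohm's law: I = V / Z_total = (-6.417 + j2.06) / (933 - j48.64) = -0.006974 + j0.001845 A.
Step 6 — Convert to polar: |I| = 0.007214 A, ∠I = 165.2°.

I = 0.007214∠165.2° A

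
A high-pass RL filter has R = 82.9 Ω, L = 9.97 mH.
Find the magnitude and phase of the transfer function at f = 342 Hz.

Step 1 — Angular frequency: ω = 2π·342 = 2149 rad/s.
Step 2 — Transfer function: H(jω) = jωL/(R + jωL).
Step 3 — Numerator jωL = j·21.42; denominator R + jωL = 82.9 + j21.42.
Step 4 — H = 0.06261 + j0.2423.
Step 5 — Magnitude: |H| = 0.2502 (-12.0 dB); phase: φ = 75.5°.

|H| = 0.2502 (-12.0 dB), φ = 75.5°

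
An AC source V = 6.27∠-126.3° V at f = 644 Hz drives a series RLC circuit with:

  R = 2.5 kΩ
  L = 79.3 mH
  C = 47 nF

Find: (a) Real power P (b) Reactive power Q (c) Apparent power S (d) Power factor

Step 1 — Angular frequency: ω = 2π·f = 2π·644 = 4046 rad/s.
Step 2 — Component impedances:
  R: Z = R = 2500 Ω
  L: Z = jωL = j·4046·0.0793 = 0 + j320.9 Ω
  C: Z = 1/(jωC) = -j/(ω·C) = 0 - j5258 Ω
Step 3 — Series combination: Z_total = R + L + C = 2500 - j4937 Ω = 5534∠-63.1° Ω.
Step 4 — Source phasor: V = 6.27∠-126.3° V = -3.712 - j5.053 V.
Step 5 — Current: I = V / Z = 0.0005116 - j0.001011 A = 0.001133∠-63.2° A.
Step 6 — Complex power: S = V·I* = 0.003209 - j0.006338 VA.
Step 7 — Real power: P = Re(S) = 0.003209 W.
Step 8 — Reactive power: Q = Im(S) = -0.006338 VAR.
Step 9 — Apparent power: |S| = 0.007104 VA.
Step 10 — Power factor: PF = P/|S| = 0.4517 (leading).

(a) P = 0.003209 W  (b) Q = -0.006338 VAR  (c) S = 0.007104 VA  (d) PF = 0.4517 (leading)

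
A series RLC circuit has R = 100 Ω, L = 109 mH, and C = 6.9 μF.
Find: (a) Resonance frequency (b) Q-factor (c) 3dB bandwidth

Step 1 — Resonance condition Im(Z)=0 gives ω₀ = 1/√(LC).
Step 2 — ω₀ = 1/√(0.109·6.9e-06) = 1153 rad/s.
Step 3 — f₀ = ω₀/(2π) = 183.5 Hz.
Step 4 — Series Q: Q = ω₀L/R = 1153·0.109/100 = 1.257.
Step 5 — 3dB bandwidth: Δω = ω₀/Q = 917.4 rad/s; BW = Δω/(2π) = 146 Hz.

(a) f₀ = 183.5 Hz  (b) Q = 1.257  (c) BW = 146 Hz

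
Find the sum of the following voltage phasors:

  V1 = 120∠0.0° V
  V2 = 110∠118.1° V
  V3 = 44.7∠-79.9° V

Step 1 — Convert each phasor to rectangular form:
  V1 = 120·(cos(0.0°) + j·sin(0.0°)) = 120 V
  V2 = 110·(cos(118.1°) + j·sin(118.1°)) = -51.81 + j97.03 V
  V3 = 44.7·(cos(-79.9°) + j·sin(-79.9°)) = 7.839 - j44.01 V
Step 2 — Sum components: V_total = 76.03 + j53.03 V.
Step 3 — Convert to polar: |V_total| = 92.69 V, ∠V_total = 34.9°.

V_total = 92.69∠34.9° V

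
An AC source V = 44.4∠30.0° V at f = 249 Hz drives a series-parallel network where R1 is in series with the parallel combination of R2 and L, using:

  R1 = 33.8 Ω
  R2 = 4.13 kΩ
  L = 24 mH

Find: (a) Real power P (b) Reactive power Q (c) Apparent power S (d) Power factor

Step 1 — Angular frequency: ω = 2π·f = 2π·249 = 1565 rad/s.
Step 2 — Component impedances:
  R1: Z = R = 33.8 Ω
  R2: Z = R = 4130 Ω
  L: Z = jωL = j·1565·0.024 = 0 + j37.55 Ω
Step 3 — Parallel branch: R2 || L = 1/(1/R2 + 1/L) = 0.3413 + j37.55 Ω.
Step 4 — Series with R1: Z_total = R1 + (R2 || L) = 34.14 + j37.55 Ω = 50.75∠47.7° Ω.
Step 5 — Source phasor: V = 44.4∠30.0° V = 38.45 + j22.2 V.
Step 6 — Current: I = V / Z = 0.8334 - j0.2663 A = 0.8749∠-17.7° A.
Step 7 — Complex power: S = V·I* = 26.14 + j28.74 VA.
Step 8 — Real power: P = Re(S) = 26.14 W.
Step 9 — Reactive power: Q = Im(S) = 28.74 VAR.
Step 10 — Apparent power: |S| = 38.85 VA.
Step 11 — Power factor: PF = P/|S| = 0.6728 (lagging).

(a) P = 26.14 W  (b) Q = 28.74 VAR  (c) S = 38.85 VA  (d) PF = 0.6728 (lagging)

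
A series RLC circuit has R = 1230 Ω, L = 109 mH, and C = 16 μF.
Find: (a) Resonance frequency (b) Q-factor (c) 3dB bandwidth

Step 1 — Resonance condition Im(Z)=0 gives ω₀ = 1/√(LC).
Step 2 — ω₀ = 1/√(0.109·1.6e-05) = 757.2 rad/s.
Step 3 — f₀ = ω₀/(2π) = 120.5 Hz.
Step 4 — Series Q: Q = ω₀L/R = 757.2·0.109/1230 = 0.0671.
Step 5 — 3dB bandwidth: Δω = ω₀/Q = 1.128e+04 rad/s; BW = Δω/(2π) = 1796 Hz.

(a) f₀ = 120.5 Hz  (b) Q = 0.0671  (c) BW = 1796 Hz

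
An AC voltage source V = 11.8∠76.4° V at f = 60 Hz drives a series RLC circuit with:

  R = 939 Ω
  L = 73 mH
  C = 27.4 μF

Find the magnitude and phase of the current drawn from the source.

Step 1 — Angular frequency: ω = 2π·f = 2π·60 = 377 rad/s.
Step 2 — Component impedances:
  R: Z = R = 939 Ω
  L: Z = jωL = j·377·0.073 = 0 + j27.52 Ω
  C: Z = 1/(jωC) = -j/(ω·C) = 0 - j96.81 Ω
Step 3 — Series combination: Z_total = R + L + C = 939 - j69.29 Ω = 941.6∠-4.2° Ω.
Step 4 — Source phasor: V = 11.8∠76.4° V = 2.775 + j11.47 V.
Step 5 — Ohm's law: I = V / Z_total = (2.775 + j11.47) / (939 - j69.29) = 0.002043 + j0.01236 A.
Step 6 — Convert to polar: |I| = 0.01253 A, ∠I = 80.6°.

I = 0.01253∠80.6° A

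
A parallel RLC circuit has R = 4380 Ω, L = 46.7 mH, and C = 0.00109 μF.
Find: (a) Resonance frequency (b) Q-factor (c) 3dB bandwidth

Step 1 — Resonance: ω₀ = 1/√(LC) = 1/√(0.0467·1.09e-09) = 1.402e+05 rad/s.
Step 2 — f₀ = ω₀/(2π) = 2.231e+04 Hz.
Step 3 — Parallel Q: Q = R/(ω₀L) = 4380/(1.402e+05·0.0467) = 0.6692.
Step 4 — Bandwidth: Δω = ω₀/Q = 2.095e+05 rad/s; BW = Δω/(2π) = 3.334e+04 Hz.

(a) f₀ = 2.231e+04 Hz  (b) Q = 0.6692  (c) BW = 3.334e+04 Hz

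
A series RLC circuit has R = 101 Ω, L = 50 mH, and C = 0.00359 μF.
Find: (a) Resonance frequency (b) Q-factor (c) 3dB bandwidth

Step 1 — Resonance: ω₀ = 1/√(LC) = 1/√(0.05·3.59e-09) = 7.464e+04 rad/s.
Step 2 — f₀ = ω₀/(2π) = 1.188e+04 Hz.
Step 3 — Series Q: Q = ω₀L/R = 7.464e+04·0.05/101 = 36.95.
Step 4 — Bandwidth: Δω = ω₀/Q = 2020 rad/s; BW = Δω/(2π) = 321.5 Hz.

(a) f₀ = 1.188e+04 Hz  (b) Q = 36.95  (c) BW = 321.5 Hz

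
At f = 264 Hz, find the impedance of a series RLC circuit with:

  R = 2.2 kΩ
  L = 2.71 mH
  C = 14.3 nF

Step 1 — Angular frequency: ω = 2π·f = 2π·264 = 1659 rad/s.
Step 2 — Component impedances:
  R: Z = R = 2200 Ω
  L: Z = jωL = j·1659·0.00271 = 0 + j4.495 Ω
  C: Z = 1/(jωC) = -j/(ω·C) = 0 - j4.216e+04 Ω
Step 3 — Series combination: Z_total = R + L + C = 2200 - j4.215e+04 Ω = 4.221e+04∠-87.0° Ω.

Z = 2200 - j4.215e+04 Ω = 4.221e+04∠-87.0° Ω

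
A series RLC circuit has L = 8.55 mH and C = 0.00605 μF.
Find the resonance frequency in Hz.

Step 1 — Resonance condition Im(Z)=0 gives ω₀ = 1/√(LC).
Step 2 — ω₀ = 1/√(0.00855·6.05e-09) = 1.39e+05 rad/s.
Step 3 — f₀ = ω₀/(2π) = 2.213e+04 Hz.

f₀ = 2.213e+04 Hz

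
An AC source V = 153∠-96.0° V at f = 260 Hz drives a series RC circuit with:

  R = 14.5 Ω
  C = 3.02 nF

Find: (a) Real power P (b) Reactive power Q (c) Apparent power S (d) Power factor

Step 1 — Angular frequency: ω = 2π·f = 2π·260 = 1634 rad/s.
Step 2 — Component impedances:
  R: Z = R = 14.5 Ω
  C: Z = 1/(jωC) = -j/(ω·C) = 0 - j2.027e+05 Ω
Step 3 — Series combination: Z_total = R + C = 14.5 - j2.027e+05 Ω = 2.027e+05∠-90.0° Ω.
Step 4 — Source phasor: V = 153∠-96.0° V = -15.99 - j152.2 V.
Step 5 — Current: I = V / Z = 0.0007507 - j7.896e-05 A = 0.0007548∠-6.0° A.
Step 6 — Complex power: S = V·I* = 8.262e-06 - j0.1155 VA.
Step 7 — Real power: P = Re(S) = 8.262e-06 W.
Step 8 — Reactive power: Q = Im(S) = -0.1155 VAR.
Step 9 — Apparent power: |S| = 0.1155 VA.
Step 10 — Power factor: PF = P/|S| = 7.154e-05 (leading).

(a) P = 8.262e-06 W  (b) Q = -0.1155 VAR  (c) S = 0.1155 VA  (d) PF = 7.154e-05 (leading)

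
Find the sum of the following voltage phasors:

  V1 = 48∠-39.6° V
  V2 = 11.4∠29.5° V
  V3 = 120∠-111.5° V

Step 1 — Convert each phasor to rectangular form:
  V1 = 48·(cos(-39.6°) + j·sin(-39.6°)) = 36.98 - j30.6 V
  V2 = 11.4·(cos(29.5°) + j·sin(29.5°)) = 9.922 + j5.614 V
  V3 = 120·(cos(-111.5°) + j·sin(-111.5°)) = -43.98 - j111.7 V
Step 2 — Sum components: V_total = 2.927 - j136.6 V.
Step 3 — Convert to polar: |V_total| = 136.7 V, ∠V_total = -88.8°.

V_total = 136.7∠-88.8° V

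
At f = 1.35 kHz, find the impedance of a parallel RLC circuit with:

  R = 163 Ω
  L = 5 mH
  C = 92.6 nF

Step 1 — Angular frequency: ω = 2π·f = 2π·1350 = 8482 rad/s.
Step 2 — Component impedances:
  R: Z = R = 163 Ω
  L: Z = jωL = j·8482·0.005 = 0 + j42.41 Ω
  C: Z = 1/(jωC) = -j/(ω·C) = 0 - j1273 Ω
Step 3 — Parallel combination: 1/Z_total = 1/R + 1/L + 1/C; Z_total = 11.01 + j40.91 Ω = 42.37∠74.9° Ω.

Z = 11.01 + j40.91 Ω = 42.37∠74.9° Ω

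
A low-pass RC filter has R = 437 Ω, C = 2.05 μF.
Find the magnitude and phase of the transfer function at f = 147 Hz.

Step 1 — Angular frequency: ω = 2π·147 = 923.6 rad/s.
Step 2 — Transfer function: H(jω) = 1/(1 + jωRC).
Step 3 — Denominator: 1 + jωRC = 1 + j·923.6·437·2.05e-06 = 1 + j0.8274.
Step 4 — H = 0.5936 - j0.4912.
Step 5 — Magnitude: |H| = 0.7705 (-2.3 dB); phase: φ = -39.6°.

|H| = 0.7705 (-2.3 dB), φ = -39.6°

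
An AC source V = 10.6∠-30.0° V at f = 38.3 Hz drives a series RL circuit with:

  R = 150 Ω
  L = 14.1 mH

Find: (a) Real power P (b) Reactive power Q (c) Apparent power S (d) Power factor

Step 1 — Angular frequency: ω = 2π·f = 2π·38.3 = 240.6 rad/s.
Step 2 — Component impedances:
  R: Z = R = 150 Ω
  L: Z = jωL = j·240.6·0.0141 = 0 + j3.393 Ω
Step 3 — Series combination: Z_total = R + L = 150 + j3.393 Ω = 150∠1.3° Ω.
Step 4 — Source phasor: V = 10.6∠-30.0° V = 9.18 - j5.3 V.
Step 5 — Current: I = V / Z = 0.06037 - j0.0367 A = 0.07065∠-31.3° A.
Step 6 — Complex power: S = V·I* = 0.7487 + j0.01694 VA.
Step 7 — Real power: P = Re(S) = 0.7487 W.
Step 8 — Reactive power: Q = Im(S) = 0.01694 VAR.
Step 9 — Apparent power: |S| = 0.7489 VA.
Step 10 — Power factor: PF = P/|S| = 0.9997 (lagging).

(a) P = 0.7487 W  (b) Q = 0.01694 VAR  (c) S = 0.7489 VA  (d) PF = 0.9997 (lagging)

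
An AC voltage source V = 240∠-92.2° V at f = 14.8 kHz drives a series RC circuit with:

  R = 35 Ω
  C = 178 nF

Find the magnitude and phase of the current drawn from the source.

Step 1 — Angular frequency: ω = 2π·f = 2π·1.48e+04 = 9.299e+04 rad/s.
Step 2 — Component impedances:
  R: Z = R = 35 Ω
  C: Z = 1/(jωC) = -j/(ω·C) = 0 - j60.41 Ω
Step 3 — Series combination: Z_total = R + C = 35 - j60.41 Ω = 69.82∠-59.9° Ω.
Step 4 — Source phasor: V = 240∠-92.2° V = -9.213 - j239.8 V.
Step 5 — Ohm's law: I = V / Z_total = (-9.213 - j239.8) / (35 - j60.41) = 2.906 - j1.836 A.
Step 6 — Convert to polar: |I| = 3.437 A, ∠I = -32.3°.

I = 3.437∠-32.3° A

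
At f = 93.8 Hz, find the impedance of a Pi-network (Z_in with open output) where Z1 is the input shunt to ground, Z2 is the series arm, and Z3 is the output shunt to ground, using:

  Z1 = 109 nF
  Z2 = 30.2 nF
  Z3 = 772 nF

Step 1 — Angular frequency: ω = 2π·f = 2π·93.8 = 589.4 rad/s.
Step 2 — Component impedances:
  Z1: Z = 1/(jωC) = -j/(ω·C) = 0 - j1.557e+04 Ω
  Z2: Z = 1/(jωC) = -j/(ω·C) = 0 - j5.618e+04 Ω
  Z3: Z = 1/(jωC) = -j/(ω·C) = 0 - j2198 Ω
Step 3 — With open output, the series arm Z2 and the output shunt Z3 appear in series to ground: Z2 + Z3 = 0 - j5.838e+04 Ω.
Step 4 — Parallel with input shunt Z1: Z_in = Z1 || (Z2 + Z3) = 0 - j1.229e+04 Ω = 1.229e+04∠-90.0° Ω.

Z = 0 - j1.229e+04 Ω = 1.229e+04∠-90.0° Ω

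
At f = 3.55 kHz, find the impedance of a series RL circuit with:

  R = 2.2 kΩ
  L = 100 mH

Step 1 — Angular frequency: ω = 2π·f = 2π·3550 = 2.231e+04 rad/s.
Step 2 — Component impedances:
  R: Z = R = 2200 Ω
  L: Z = jωL = j·2.231e+04·0.1 = 0 + j2231 Ω
Step 3 — Series combination: Z_total = R + L = 2200 + j2231 Ω = 3133∠45.4° Ω.

Z = 2200 + j2231 Ω = 3133∠45.4° Ω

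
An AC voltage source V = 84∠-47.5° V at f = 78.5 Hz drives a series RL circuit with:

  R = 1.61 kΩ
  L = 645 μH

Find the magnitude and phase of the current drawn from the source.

Step 1 — Angular frequency: ω = 2π·f = 2π·78.5 = 493.2 rad/s.
Step 2 — Component impedances:
  R: Z = R = 1610 Ω
  L: Z = jωL = j·493.2·0.000645 = 0 + j0.3181 Ω
Step 3 — Series combination: Z_total = R + L = 1610 + j0.3181 Ω = 1610∠0.0° Ω.
Step 4 — Source phasor: V = 84∠-47.5° V = 56.75 - j61.93 V.
Step 5 — Ohm's law: I = V / Z_total = (56.75 - j61.93) / (1610 + j0.3181) = 0.03524 - j0.03847 A.
Step 6 — Convert to polar: |I| = 0.05217 A, ∠I = -47.5°.

I = 0.05217∠-47.5° A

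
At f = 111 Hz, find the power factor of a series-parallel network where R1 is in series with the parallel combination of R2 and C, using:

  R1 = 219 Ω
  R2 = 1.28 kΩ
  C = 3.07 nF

Step 1 — Angular frequency: ω = 2π·f = 2π·111 = 697.4 rad/s.
Step 2 — Component impedances:
  R1: Z = R = 219 Ω
  R2: Z = R = 1280 Ω
  C: Z = 1/(jωC) = -j/(ω·C) = 0 - j4.67e+05 Ω
Step 3 — Parallel branch: R2 || C = 1/(1/R2 + 1/C) = 1280 - j3.508 Ω.
Step 4 — Series with R1: Z_total = R1 + (R2 || C) = 1499 - j3.508 Ω = 1499∠-0.1° Ω.
Step 5 — Power factor: PF = cos(φ) = Re(Z)/|Z| = 1499/1499 = 1.
Step 6 — Type: Im(Z) = -3.508 ⇒ leading (phase φ = -0.1°).

PF = 1 (leading, φ = -0.1°)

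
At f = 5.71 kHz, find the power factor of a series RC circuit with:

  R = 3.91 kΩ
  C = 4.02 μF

Step 1 — Angular frequency: ω = 2π·f = 2π·5710 = 3.588e+04 rad/s.
Step 2 — Component impedances:
  R: Z = R = 3910 Ω
  C: Z = 1/(jωC) = -j/(ω·C) = 0 - j6.934 Ω
Step 3 — Series combination: Z_total = R + C = 3910 - j6.934 Ω = 3910∠-0.1° Ω.
Step 4 — Power factor: PF = cos(φ) = Re(Z)/|Z| = 3910/3910 = 1.
Step 5 — Type: Im(Z) = -6.934 ⇒ leading (phase φ = -0.1°).

PF = 1 (leading, φ = -0.1°)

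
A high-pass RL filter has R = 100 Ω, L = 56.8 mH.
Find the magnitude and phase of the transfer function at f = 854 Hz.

Step 1 — Angular frequency: ω = 2π·854 = 5366 rad/s.
Step 2 — Transfer function: H(jω) = jωL/(R + jωL).
Step 3 — Numerator jωL = j·304.8; denominator R + jωL = 100 + j304.8.
Step 4 — H = 0.9028 + j0.2962.
Step 5 — Magnitude: |H| = 0.9502 (-0.4 dB); phase: φ = 18.2°.

|H| = 0.9502 (-0.4 dB), φ = 18.2°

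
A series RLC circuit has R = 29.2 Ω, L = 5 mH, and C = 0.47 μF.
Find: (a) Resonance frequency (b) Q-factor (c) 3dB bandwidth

Step 1 — Resonance: ω₀ = 1/√(LC) = 1/√(0.005·4.7e-07) = 2.063e+04 rad/s.
Step 2 — f₀ = ω₀/(2π) = 3283 Hz.
Step 3 — Series Q: Q = ω₀L/R = 2.063e+04·0.005/29.2 = 3.532.
Step 4 — Bandwidth: Δω = ω₀/Q = 5840 rad/s; BW = Δω/(2π) = 929.5 Hz.

(a) f₀ = 3283 Hz  (b) Q = 3.532  (c) BW = 929.5 Hz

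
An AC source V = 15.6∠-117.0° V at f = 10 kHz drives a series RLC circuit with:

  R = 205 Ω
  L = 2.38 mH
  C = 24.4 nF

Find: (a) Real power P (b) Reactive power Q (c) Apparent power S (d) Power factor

Step 1 — Angular frequency: ω = 2π·f = 2π·1e+04 = 6.283e+04 rad/s.
Step 2 — Component impedances:
  R: Z = R = 205 Ω
  L: Z = jωL = j·6.283e+04·0.00238 = 0 + j149.5 Ω
  C: Z = 1/(jωC) = -j/(ω·C) = 0 - j652.3 Ω
Step 3 — Series combination: Z_total = R + L + C = 205 - j502.7 Ω = 542.9∠-67.8° Ω.
Step 4 — Source phasor: V = 15.6∠-117.0° V = -7.082 - j13.9 V.
Step 5 — Current: I = V / Z = 0.01878 - j0.02175 A = 0.02873∠-49.2° A.
Step 6 — Complex power: S = V·I* = 0.1692 - j0.4151 VA.
Step 7 — Real power: P = Re(S) = 0.1692 W.
Step 8 — Reactive power: Q = Im(S) = -0.4151 VAR.
Step 9 — Apparent power: |S| = 0.4482 VA.
Step 10 — Power factor: PF = P/|S| = 0.3776 (leading).

(a) P = 0.1692 W  (b) Q = -0.4151 VAR  (c) S = 0.4482 VA  (d) PF = 0.3776 (leading)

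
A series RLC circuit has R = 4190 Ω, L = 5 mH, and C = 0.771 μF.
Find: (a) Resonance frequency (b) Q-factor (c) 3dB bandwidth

Step 1 — Resonance: ω₀ = 1/√(LC) = 1/√(0.005·7.71e-07) = 1.611e+04 rad/s.
Step 2 — f₀ = ω₀/(2π) = 2563 Hz.
Step 3 — Series Q: Q = ω₀L/R = 1.611e+04·0.005/4190 = 0.01922.
Step 4 — Bandwidth: Δω = ω₀/Q = 8.38e+05 rad/s; BW = Δω/(2π) = 1.334e+05 Hz.

(a) f₀ = 2563 Hz  (b) Q = 0.01922  (c) BW = 1.334e+05 Hz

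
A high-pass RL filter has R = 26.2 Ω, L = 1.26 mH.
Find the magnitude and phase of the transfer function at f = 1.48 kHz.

Step 1 — Angular frequency: ω = 2π·1480 = 9299 rad/s.
Step 2 — Transfer function: H(jω) = jωL/(R + jωL).
Step 3 — Numerator jωL = j·11.72; denominator R + jωL = 26.2 + j11.72.
Step 4 — H = 0.1667 + j0.3727.
Step 5 — Magnitude: |H| = 0.4082 (-7.8 dB); phase: φ = 65.9°.

|H| = 0.4082 (-7.8 dB), φ = 65.9°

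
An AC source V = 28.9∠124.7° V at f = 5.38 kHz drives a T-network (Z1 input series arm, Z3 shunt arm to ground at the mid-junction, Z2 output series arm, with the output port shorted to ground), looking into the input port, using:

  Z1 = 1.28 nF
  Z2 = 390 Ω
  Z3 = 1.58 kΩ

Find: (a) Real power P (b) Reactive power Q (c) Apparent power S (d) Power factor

Step 1 — Angular frequency: ω = 2π·f = 2π·5380 = 3.38e+04 rad/s.
Step 2 — Component impedances:
  Z1: Z = 1/(jωC) = -j/(ω·C) = 0 - j2.311e+04 Ω
  Z2: Z = R = 390 Ω
  Z3: Z = R = 1580 Ω
Step 3 — With the output port shorted to ground, the output series arm Z2 runs from the junction to ground; the shunt arm Z3 also runs from the junction to ground. They appear in parallel: Z3 || Z2 = 312.8 Ω.
Step 4 — Series with input arm Z1: Z_in = Z1 + (Z3 || Z2) = 312.8 - j2.311e+04 Ω = 2.311e+04∠-89.2° Ω.
Step 5 — Source phasor: V = 28.9∠124.7° V = -16.45 + j23.76 V.
Step 6 — Current: I = V / Z = -0.001038 - j0.0006978 A = 0.00125∠-146.1° A.
Step 7 — Complex power: S = V·I* = 0.000489 - j0.03613 VA.
Step 8 — Real power: P = Re(S) = 0.000489 W.
Step 9 — Reactive power: Q = Im(S) = -0.03613 VAR.
Step 10 — Apparent power: |S| = 0.03613 VA.
Step 11 — Power factor: PF = P/|S| = 0.01353 (leading).

(a) P = 0.000489 W  (b) Q = -0.03613 VAR  (c) S = 0.03613 VA  (d) PF = 0.01353 (leading)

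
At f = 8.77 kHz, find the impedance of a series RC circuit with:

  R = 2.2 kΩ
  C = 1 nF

Step 1 — Angular frequency: ω = 2π·f = 2π·8770 = 5.51e+04 rad/s.
Step 2 — Component impedances:
  R: Z = R = 2200 Ω
  C: Z = 1/(jωC) = -j/(ω·C) = 0 - j1.815e+04 Ω
Step 3 — Series combination: Z_total = R + C = 2200 - j1.815e+04 Ω = 1.828e+04∠-83.1° Ω.

Z = 2200 - j1.815e+04 Ω = 1.828e+04∠-83.1° Ω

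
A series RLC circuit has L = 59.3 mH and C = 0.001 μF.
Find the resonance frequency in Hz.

Step 1 — Resonance condition Im(Z)=0 gives ω₀ = 1/√(LC).
Step 2 — ω₀ = 1/√(0.0593·1e-09) = 1.299e+05 rad/s.
Step 3 — f₀ = ω₀/(2π) = 2.067e+04 Hz.

f₀ = 2.067e+04 Hz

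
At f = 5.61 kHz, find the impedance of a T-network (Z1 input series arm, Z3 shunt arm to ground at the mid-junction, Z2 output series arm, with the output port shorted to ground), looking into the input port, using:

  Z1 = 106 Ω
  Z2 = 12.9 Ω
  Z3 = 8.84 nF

Step 1 — Angular frequency: ω = 2π·f = 2π·5610 = 3.525e+04 rad/s.
Step 2 — Component impedances:
  Z1: Z = R = 106 Ω
  Z2: Z = R = 12.9 Ω
  Z3: Z = 1/(jωC) = -j/(ω·C) = 0 - j3209 Ω
Step 3 — With the output port shorted to ground, the output series arm Z2 runs from the junction to ground; the shunt arm Z3 also runs from the junction to ground. They appear in parallel: Z3 || Z2 = 12.9 - j0.05185 Ω.
Step 4 — Series with input arm Z1: Z_in = Z1 + (Z3 || Z2) = 118.9 - j0.05185 Ω = 118.9∠-0.0° Ω.

Z = 118.9 - j0.05185 Ω = 118.9∠-0.0° Ω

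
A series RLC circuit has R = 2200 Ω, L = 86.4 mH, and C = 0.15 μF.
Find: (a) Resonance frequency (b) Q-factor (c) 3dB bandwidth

Step 1 — Resonance: ω₀ = 1/√(LC) = 1/√(0.0864·1.5e-07) = 8784 rad/s.
Step 2 — f₀ = ω₀/(2π) = 1398 Hz.
Step 3 — Series Q: Q = ω₀L/R = 8784·0.0864/2200 = 0.345.
Step 4 — Bandwidth: Δω = ω₀/Q = 2.546e+04 rad/s; BW = Δω/(2π) = 4053 Hz.

(a) f₀ = 1398 Hz  (b) Q = 0.345  (c) BW = 4053 Hz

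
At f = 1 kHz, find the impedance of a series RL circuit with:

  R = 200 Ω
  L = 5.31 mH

Step 1 — Angular frequency: ω = 2π·f = 2π·1000 = 6283 rad/s.
Step 2 — Component impedances:
  R: Z = R = 200 Ω
  L: Z = jωL = j·6283·0.00531 = 0 + j33.36 Ω
Step 3 — Series combination: Z_total = R + L = 200 + j33.36 Ω = 202.8∠9.5° Ω.

Z = 200 + j33.36 Ω = 202.8∠9.5° Ω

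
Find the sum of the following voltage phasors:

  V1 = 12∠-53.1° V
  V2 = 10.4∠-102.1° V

Step 1 — Convert each phasor to rectangular form:
  V1 = 12·(cos(-53.1°) + j·sin(-53.1°)) = 7.205 - j9.596 V
  V2 = 10.4·(cos(-102.1°) + j·sin(-102.1°)) = -2.18 - j10.17 V
Step 2 — Sum components: V_total = 5.025 - j19.77 V.
Step 3 — Convert to polar: |V_total| = 20.39 V, ∠V_total = -75.7°.

V_total = 20.39∠-75.7° V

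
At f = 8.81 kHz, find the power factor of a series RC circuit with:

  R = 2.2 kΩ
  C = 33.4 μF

Step 1 — Angular frequency: ω = 2π·f = 2π·8810 = 5.535e+04 rad/s.
Step 2 — Component impedances:
  R: Z = R = 2200 Ω
  C: Z = 1/(jωC) = -j/(ω·C) = 0 - j0.5409 Ω
Step 3 — Series combination: Z_total = R + C = 2200 - j0.5409 Ω = 2200∠-0.0° Ω.
Step 4 — Power factor: PF = cos(φ) = Re(Z)/|Z| = 2200/2200 = 1.
Step 5 — Type: Im(Z) = -0.5409 ⇒ leading (phase φ = -0.0°).

PF = 1 (leading, φ = -0.0°)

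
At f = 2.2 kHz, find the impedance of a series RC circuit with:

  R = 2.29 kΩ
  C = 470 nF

Step 1 — Angular frequency: ω = 2π·f = 2π·2200 = 1.382e+04 rad/s.
Step 2 — Component impedances:
  R: Z = R = 2290 Ω
  C: Z = 1/(jωC) = -j/(ω·C) = 0 - j153.9 Ω
Step 3 — Series combination: Z_total = R + C = 2290 - j153.9 Ω = 2295∠-3.8° Ω.

Z = 2290 - j153.9 Ω = 2295∠-3.8° Ω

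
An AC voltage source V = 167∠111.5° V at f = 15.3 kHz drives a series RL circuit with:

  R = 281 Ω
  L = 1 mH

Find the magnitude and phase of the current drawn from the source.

Step 1 — Angular frequency: ω = 2π·f = 2π·1.53e+04 = 9.613e+04 rad/s.
Step 2 — Component impedances:
  R: Z = R = 281 Ω
  L: Z = jωL = j·9.613e+04·0.001 = 0 + j96.13 Ω
Step 3 — Series combination: Z_total = R + L = 281 + j96.13 Ω = 297∠18.9° Ω.
Step 4 — Source phasor: V = 167∠111.5° V = -61.21 + j155.4 V.
Step 5 — Ohm's law: I = V / Z_total = (-61.21 + j155.4) / (281 + j96.13) = -0.02564 + j0.5617 A.
Step 6 — Convert to polar: |I| = 0.5623 A, ∠I = 92.6°.

I = 0.5623∠92.6° A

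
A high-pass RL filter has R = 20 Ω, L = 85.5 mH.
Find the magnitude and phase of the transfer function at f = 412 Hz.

Step 1 — Angular frequency: ω = 2π·412 = 2589 rad/s.
Step 2 — Transfer function: H(jω) = jωL/(R + jωL).
Step 3 — Numerator jωL = j·221.3; denominator R + jωL = 20 + j221.3.
Step 4 — H = 0.9919 + j0.08963.
Step 5 — Magnitude: |H| = 0.9959 (-0.0 dB); phase: φ = 5.2°.

|H| = 0.9959 (-0.0 dB), φ = 5.2°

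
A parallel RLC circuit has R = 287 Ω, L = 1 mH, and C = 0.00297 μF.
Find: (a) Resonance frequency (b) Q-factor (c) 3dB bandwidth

Step 1 — Resonance: ω₀ = 1/√(LC) = 1/√(0.001·2.97e-09) = 5.803e+05 rad/s.
Step 2 — f₀ = ω₀/(2π) = 9.235e+04 Hz.
Step 3 — Parallel Q: Q = R/(ω₀L) = 287/(5.803e+05·0.001) = 0.4946.
Step 4 — Bandwidth: Δω = ω₀/Q = 1.173e+06 rad/s; BW = Δω/(2π) = 1.867e+05 Hz.

(a) f₀ = 9.235e+04 Hz  (b) Q = 0.4946  (c) BW = 1.867e+05 Hz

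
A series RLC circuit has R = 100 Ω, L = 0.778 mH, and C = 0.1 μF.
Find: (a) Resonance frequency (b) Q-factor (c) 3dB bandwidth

Step 1 — Resonance condition Im(Z)=0 gives ω₀ = 1/√(LC).
Step 2 — ω₀ = 1/√(0.000778·1e-07) = 1.134e+05 rad/s.
Step 3 — f₀ = ω₀/(2π) = 1.804e+04 Hz.
Step 4 — Series Q: Q = ω₀L/R = 1.134e+05·0.000778/100 = 0.882.
Step 5 — 3dB bandwidth: Δω = ω₀/Q = 1.285e+05 rad/s; BW = Δω/(2π) = 2.046e+04 Hz.

(a) f₀ = 1.804e+04 Hz  (b) Q = 0.882  (c) BW = 2.046e+04 Hz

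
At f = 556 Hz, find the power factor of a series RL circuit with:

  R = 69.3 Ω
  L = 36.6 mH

Step 1 — Angular frequency: ω = 2π·f = 2π·556 = 3493 rad/s.
Step 2 — Component impedances:
  R: Z = R = 69.3 Ω
  L: Z = jωL = j·3493·0.0366 = 0 + j127.9 Ω
Step 3 — Series combination: Z_total = R + L = 69.3 + j127.9 Ω = 145.4∠61.5° Ω.
Step 4 — Power factor: PF = cos(φ) = Re(Z)/|Z| = 69.3/145.43 = 0.4765.
Step 5 — Type: Im(Z) = 127.9 ⇒ lagging (phase φ = 61.5°).

PF = 0.4765 (lagging, φ = 61.5°)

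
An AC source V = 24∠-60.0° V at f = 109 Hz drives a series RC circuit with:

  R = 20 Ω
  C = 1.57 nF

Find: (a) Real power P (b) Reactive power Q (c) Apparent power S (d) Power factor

Step 1 — Angular frequency: ω = 2π·f = 2π·109 = 684.9 rad/s.
Step 2 — Component impedances:
  R: Z = R = 20 Ω
  C: Z = 1/(jωC) = -j/(ω·C) = 0 - j9.3e+05 Ω
Step 3 — Series combination: Z_total = R + C = 20 - j9.3e+05 Ω = 9.3e+05∠-90.0° Ω.
Step 4 — Source phasor: V = 24∠-60.0° V = 12 - j20.78 V.
Step 5 — Current: I = V / Z = 2.235e-05 + j1.29e-05 A = 2.581e-05∠30.0° A.
Step 6 — Complex power: S = V·I* = 1.332e-08 - j0.0006193 VA.
Step 7 — Real power: P = Re(S) = 1.332e-08 W.
Step 8 — Reactive power: Q = Im(S) = -0.0006193 VAR.
Step 9 — Apparent power: |S| = 0.0006193 VA.
Step 10 — Power factor: PF = P/|S| = 2.15e-05 (leading).

(a) P = 1.332e-08 W  (b) Q = -0.0006193 VAR  (c) S = 0.0006193 VA  (d) PF = 2.15e-05 (leading)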